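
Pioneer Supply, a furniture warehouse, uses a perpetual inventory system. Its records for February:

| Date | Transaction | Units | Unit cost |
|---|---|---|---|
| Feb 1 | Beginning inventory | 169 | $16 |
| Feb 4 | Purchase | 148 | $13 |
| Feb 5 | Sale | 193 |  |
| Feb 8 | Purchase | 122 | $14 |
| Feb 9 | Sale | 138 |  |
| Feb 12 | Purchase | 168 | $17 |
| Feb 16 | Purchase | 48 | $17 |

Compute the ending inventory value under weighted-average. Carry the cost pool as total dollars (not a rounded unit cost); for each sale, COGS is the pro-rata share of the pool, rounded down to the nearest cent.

After Feb 1: 169 on hand, pool $2,704.00 (≈ $16.0000 each)
After Feb 4: 317 on hand, pool $4,628.00 (≈ $14.5994 each)
Feb 5, sell 193: 193/317 × $4,628.00 → $2,817.67
After Feb 8: 246 on hand, pool $3,518.33 (≈ $14.3022 each)
Feb 9, sell 138: 138/246 × $3,518.33 → $1,973.69
After Feb 12: 276 on hand, pool $4,400.64 (≈ $15.9443 each)
After Feb 16: 324 on hand, pool $5,216.64 (≈ $16.1007 each)
Total COGS = $2,817.67 + $1,973.69 = $4,791.36
Ending inventory (cost pool remaining) = $5,216.64

Ending inventory = $5,216.64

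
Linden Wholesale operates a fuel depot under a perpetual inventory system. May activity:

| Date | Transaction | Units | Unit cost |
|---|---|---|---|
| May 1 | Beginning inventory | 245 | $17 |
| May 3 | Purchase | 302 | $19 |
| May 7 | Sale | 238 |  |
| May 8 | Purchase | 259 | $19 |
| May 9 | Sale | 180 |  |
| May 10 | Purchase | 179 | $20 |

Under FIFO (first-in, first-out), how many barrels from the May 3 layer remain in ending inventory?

129

May 7, 238 sold [FIFO — oldest first]: 238 @ $17 = $4,046
May 9, 180 sold [FIFO — oldest first]: 7 @ $17 + 173 @ $19 = $3,406
Total COGS = $4,046 + $3,406 = $7,452
Ending inventory: 129 @ $19 + 259 @ $19 + 179 @ $20 = $10,952
Check: goods available $18,404 = COGS $7,452 + ending $10,952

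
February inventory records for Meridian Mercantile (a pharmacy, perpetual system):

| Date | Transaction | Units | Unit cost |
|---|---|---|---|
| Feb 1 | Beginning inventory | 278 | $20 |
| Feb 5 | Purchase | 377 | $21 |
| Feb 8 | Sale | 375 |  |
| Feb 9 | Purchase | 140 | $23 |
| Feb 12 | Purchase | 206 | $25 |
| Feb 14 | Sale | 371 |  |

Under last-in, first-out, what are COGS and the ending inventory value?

Feb 8, 375 sold [LIFO — newest first]: 375 @ $21 = $7,875
Feb 14, 371 sold [LIFO — newest first]: 206 @ $25 + 140 @ $23 + 2 @ $21 + 23 @ $20 = $8,872
Total COGS = $7,875 + $8,872 = $16,747
Ending inventory: 255 @ $20 = $5,100

COGS = $16,747; ending inventory = $5,100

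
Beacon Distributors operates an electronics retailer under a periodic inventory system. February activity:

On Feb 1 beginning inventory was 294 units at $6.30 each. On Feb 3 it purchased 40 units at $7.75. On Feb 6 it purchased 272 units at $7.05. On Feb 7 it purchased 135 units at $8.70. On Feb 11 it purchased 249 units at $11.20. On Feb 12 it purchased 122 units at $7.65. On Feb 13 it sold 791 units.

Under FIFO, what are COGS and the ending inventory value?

Feb 13, 791 sold [FIFO — oldest first]: 294 @ $6.30 + 40 @ $7.75 + 272 @ $7.05 + 135 @ $8.70 + 50 @ $11.20 = $5,814.30
Ending inventory: 199 @ $11.20 + 122 @ $7.65 = $3,162.10
Check: goods available $8,976.40 = COGS $5,814.30 + ending $3,162.10

COGS = $5,814.30; ending inventory = $3,162.10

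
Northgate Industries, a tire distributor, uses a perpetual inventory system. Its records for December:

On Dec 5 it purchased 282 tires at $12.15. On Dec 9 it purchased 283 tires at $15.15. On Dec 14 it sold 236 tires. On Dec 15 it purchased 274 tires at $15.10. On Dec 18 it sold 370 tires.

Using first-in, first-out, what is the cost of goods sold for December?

COGS = $8,332.85

Dec 14, 236 sold [FIFO — oldest first]: 236 @ $12.15 = $2,867.40
Dec 18, 370 sold [FIFO — oldest first]: 46 @ $12.15 + 283 @ $15.15 + 41 @ $15.10 = $5,465.45
Total COGS = $2,867.40 + $5,465.45 = $8,332.85
Ending inventory: 233 @ $15.10 = $3,518.30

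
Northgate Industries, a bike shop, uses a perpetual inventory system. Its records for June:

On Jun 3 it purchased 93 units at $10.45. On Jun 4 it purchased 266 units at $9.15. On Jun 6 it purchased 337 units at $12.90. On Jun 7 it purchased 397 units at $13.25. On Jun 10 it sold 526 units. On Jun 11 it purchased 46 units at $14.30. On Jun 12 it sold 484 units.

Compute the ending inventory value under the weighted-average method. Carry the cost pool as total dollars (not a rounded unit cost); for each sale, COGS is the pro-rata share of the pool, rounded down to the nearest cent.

After Jun 3: 93 on hand, pool $971.85 (≈ $10.4500 each)
After Jun 4: 359 on hand, pool $3,405.75 (≈ $9.4868 each)
After Jun 6: 696 on hand, pool $7,753.05 (≈ $11.1394 each)
After Jun 7: 1093 on hand, pool $13,013.30 (≈ $11.9060 each)
Jun 10, sell 526: 526/1093 × $13,013.30 → $6,262.57
After Jun 11: 613 on hand, pool $7,408.53 (≈ $12.0857 each)
Jun 12, sell 484: 484/613 × $7,408.53 → $5,849.47
Total COGS = $6,262.57 + $5,849.47 = $12,112.04
Ending inventory (cost pool remaining) = $1,559.06

Ending inventory = $1,559.06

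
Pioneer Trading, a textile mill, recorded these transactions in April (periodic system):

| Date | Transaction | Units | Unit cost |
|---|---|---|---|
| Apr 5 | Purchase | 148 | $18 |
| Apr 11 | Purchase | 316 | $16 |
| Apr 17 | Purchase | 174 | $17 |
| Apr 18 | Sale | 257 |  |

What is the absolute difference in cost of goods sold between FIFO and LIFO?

$122

FIFO COGS: 148 @ $18 + 109 @ $16 = $4,408
LIFO COGS: 174 @ $17 + 83 @ $16 = $4,286
Difference = |$4,408 − $4,286| = $122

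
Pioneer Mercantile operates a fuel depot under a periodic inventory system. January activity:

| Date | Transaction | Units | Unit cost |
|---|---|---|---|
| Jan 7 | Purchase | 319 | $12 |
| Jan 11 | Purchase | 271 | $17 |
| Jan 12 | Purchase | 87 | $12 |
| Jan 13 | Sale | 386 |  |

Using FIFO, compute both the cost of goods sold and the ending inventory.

COGS = $4,967; ending inventory = $4,512

Jan 13, 386 sold [FIFO — oldest first]: 319 @ $12 + 67 @ $17 = $4,967
Ending inventory: 204 @ $17 + 87 @ $12 = $4,512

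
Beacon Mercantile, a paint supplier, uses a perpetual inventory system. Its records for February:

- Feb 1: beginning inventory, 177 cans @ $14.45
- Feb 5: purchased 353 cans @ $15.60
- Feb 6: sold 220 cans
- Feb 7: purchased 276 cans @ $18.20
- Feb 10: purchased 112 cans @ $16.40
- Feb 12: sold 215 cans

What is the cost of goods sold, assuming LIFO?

Feb 6, 220 sold [LIFO — newest first]: 220 @ $15.60 = $3,432.00
Feb 12, 215 sold [LIFO — newest first]: 112 @ $16.40 + 103 @ $18.20 = $3,711.40
Total COGS = $3,432.00 + $3,711.40 = $7,143.40
Ending inventory: 177 @ $14.45 + 133 @ $15.60 + 173 @ $18.20 = $7,781.05

COGS = $7,143.40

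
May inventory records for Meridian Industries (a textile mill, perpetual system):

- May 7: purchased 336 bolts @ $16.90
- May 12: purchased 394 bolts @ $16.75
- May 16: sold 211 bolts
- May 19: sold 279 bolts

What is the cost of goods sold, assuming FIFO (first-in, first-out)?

May 16, 211 sold [FIFO — oldest first]: 211 @ $16.90 = $3,565.90
May 19, 279 sold [FIFO — oldest first]: 125 @ $16.90 + 154 @ $16.75 = $4,692.00
Total COGS = $3,565.90 + $4,692.00 = $8,257.90
Ending inventory: 240 @ $16.75 = $4,020.00

COGS = $8,257.90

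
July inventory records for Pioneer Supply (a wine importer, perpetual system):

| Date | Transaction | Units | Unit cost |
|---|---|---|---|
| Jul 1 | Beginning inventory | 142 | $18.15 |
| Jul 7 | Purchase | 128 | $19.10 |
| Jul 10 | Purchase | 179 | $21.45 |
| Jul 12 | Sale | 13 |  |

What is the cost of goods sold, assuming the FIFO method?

COGS = $235.95

Jul 12, 13 sold [FIFO — oldest first]: 13 @ $18.15 = $235.95
Ending inventory: 129 @ $18.15 + 128 @ $19.10 + 179 @ $21.45 = $8,625.70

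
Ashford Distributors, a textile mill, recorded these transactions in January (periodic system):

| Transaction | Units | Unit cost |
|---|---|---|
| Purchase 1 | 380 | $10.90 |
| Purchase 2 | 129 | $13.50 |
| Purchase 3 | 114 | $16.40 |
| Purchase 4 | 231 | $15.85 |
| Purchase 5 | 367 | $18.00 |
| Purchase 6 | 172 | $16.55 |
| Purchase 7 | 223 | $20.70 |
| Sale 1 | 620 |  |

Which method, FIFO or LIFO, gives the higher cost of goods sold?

LIFO

FIFO COGS: 380 @ $10.90 + 129 @ $13.50 + 111 @ $16.40 = $7,703.90
LIFO COGS: 223 @ $20.70 + 172 @ $16.55 + 225 @ $18.00 = $11,512.70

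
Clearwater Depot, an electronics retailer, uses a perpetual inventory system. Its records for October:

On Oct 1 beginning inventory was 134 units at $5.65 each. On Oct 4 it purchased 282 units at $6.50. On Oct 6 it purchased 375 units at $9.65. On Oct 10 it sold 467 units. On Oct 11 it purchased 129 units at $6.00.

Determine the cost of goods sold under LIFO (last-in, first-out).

Oct 10, 467 sold [LIFO — newest first]: 375 @ $9.65 + 92 @ $6.50 = $4,216.75
Ending inventory: 134 @ $5.65 + 190 @ $6.50 + 129 @ $6.00 = $2,766.10

COGS = $4,216.75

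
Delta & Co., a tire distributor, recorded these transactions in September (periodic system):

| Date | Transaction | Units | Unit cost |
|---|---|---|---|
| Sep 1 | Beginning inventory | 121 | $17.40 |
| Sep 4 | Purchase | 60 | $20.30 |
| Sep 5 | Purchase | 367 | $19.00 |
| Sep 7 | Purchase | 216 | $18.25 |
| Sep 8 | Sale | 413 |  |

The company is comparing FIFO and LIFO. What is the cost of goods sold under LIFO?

COGS = $7,685.00

FIFO COGS: 121 @ $17.40 + 60 @ $20.30 + 232 @ $19.00 = $7,731.40
LIFO COGS: 216 @ $18.25 + 197 @ $19.00 = $7,685.00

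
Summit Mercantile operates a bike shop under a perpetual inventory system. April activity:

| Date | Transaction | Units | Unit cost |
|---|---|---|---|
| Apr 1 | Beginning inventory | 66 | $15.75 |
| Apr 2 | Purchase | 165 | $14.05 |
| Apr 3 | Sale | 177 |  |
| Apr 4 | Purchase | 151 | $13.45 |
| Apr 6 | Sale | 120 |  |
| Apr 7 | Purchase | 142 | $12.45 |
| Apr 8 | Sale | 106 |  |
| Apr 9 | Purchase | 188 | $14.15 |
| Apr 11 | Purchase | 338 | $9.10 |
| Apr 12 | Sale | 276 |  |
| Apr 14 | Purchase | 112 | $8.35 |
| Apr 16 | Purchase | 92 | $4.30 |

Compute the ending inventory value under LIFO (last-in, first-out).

Ending inventory = $6,270.85

Apr 3, 177 sold [LIFO — newest first]: 165 @ $14.05 + 12 @ $15.75 = $2,507.25
Apr 6, 120 sold [LIFO — newest first]: 120 @ $13.45 = $1,614.00
Apr 8, 106 sold [LIFO — newest first]: 106 @ $12.45 = $1,319.70
Apr 12, 276 sold [LIFO — newest first]: 276 @ $9.10 = $2,511.60
Total COGS = $2,507.25 + $1,614.00 + $1,319.70 + $2,511.60 = $7,952.55
Ending inventory: 54 @ $15.75 + 31 @ $13.45 + 36 @ $12.45 + 188 @ $14.15 + 62 @ $9.10 + 112 @ $8.35 + 92 @ $4.30 = $6,270.85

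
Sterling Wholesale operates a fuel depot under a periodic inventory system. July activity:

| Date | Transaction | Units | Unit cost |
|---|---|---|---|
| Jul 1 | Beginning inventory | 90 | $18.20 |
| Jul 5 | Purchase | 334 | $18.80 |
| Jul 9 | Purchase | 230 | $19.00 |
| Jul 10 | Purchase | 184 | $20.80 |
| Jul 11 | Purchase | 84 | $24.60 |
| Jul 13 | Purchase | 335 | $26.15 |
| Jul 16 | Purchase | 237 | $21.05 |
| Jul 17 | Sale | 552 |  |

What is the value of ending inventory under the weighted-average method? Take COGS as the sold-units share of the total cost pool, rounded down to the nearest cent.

Ending inventory = $20,132.51

Jul 17, sell 552: 552/1494 × $31,929.90 → $11,797.39
Ending inventory (cost pool remaining) = $20,132.51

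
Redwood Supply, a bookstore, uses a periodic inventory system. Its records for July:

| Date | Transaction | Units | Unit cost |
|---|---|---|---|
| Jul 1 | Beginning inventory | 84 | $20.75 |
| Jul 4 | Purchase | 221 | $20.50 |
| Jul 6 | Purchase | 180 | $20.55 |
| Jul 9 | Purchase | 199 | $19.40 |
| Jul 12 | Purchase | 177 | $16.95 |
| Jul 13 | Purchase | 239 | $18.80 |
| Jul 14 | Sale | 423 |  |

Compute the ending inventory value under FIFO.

Ending inventory = $12,628.05

Jul 14, 423 sold [FIFO — oldest first]: 84 @ $20.75 + 221 @ $20.50 + 118 @ $20.55 = $8,698.40
Ending inventory: 62 @ $20.55 + 199 @ $19.40 + 177 @ $16.95 + 239 @ $18.80 = $12,628.05
Check: goods available $21,326.45 = COGS $8,698.40 + ending $12,628.05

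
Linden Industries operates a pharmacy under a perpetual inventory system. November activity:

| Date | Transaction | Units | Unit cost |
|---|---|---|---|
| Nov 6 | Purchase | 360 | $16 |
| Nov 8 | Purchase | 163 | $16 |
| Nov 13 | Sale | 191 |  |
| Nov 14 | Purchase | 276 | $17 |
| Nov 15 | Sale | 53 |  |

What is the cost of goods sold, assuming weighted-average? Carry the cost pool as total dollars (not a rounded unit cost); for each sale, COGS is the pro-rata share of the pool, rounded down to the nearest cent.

COGS = $3,928.05

After Nov 6: 360 on hand, pool $5,760.00 (≈ $16.0000 each)
After Nov 8: 523 on hand, pool $8,368.00 (≈ $16.0000 each)
Nov 13, sell 191: 191/523 × $8,368.00 → $3,056.00
After Nov 14: 608 on hand, pool $10,004.00 (≈ $16.4539 each)
Nov 15, sell 53: 53/608 × $10,004.00 → $872.05
Total COGS = $3,056.00 + $872.05 = $3,928.05
Ending inventory (cost pool remaining) = $9,131.95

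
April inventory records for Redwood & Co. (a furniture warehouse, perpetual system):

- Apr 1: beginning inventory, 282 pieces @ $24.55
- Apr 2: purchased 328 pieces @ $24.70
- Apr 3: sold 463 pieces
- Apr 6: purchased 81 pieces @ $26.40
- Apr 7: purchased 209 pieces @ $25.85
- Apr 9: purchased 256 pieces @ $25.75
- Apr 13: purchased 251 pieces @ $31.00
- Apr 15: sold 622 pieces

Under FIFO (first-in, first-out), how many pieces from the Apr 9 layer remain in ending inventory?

Apr 3, 463 sold [FIFO — oldest first]: 282 @ $24.55 + 181 @ $24.70 = $11,393.80
Apr 15, 622 sold [FIFO — oldest first]: 147 @ $24.70 + 81 @ $26.40 + 209 @ $25.85 + 185 @ $25.75 = $15,935.70
Total COGS = $11,393.80 + $15,935.70 = $27,329.50
Ending inventory: 71 @ $25.75 + 251 @ $31.00 = $9,609.25
Check: goods available $36,938.75 = COGS $27,329.50 + ending $9,609.25

71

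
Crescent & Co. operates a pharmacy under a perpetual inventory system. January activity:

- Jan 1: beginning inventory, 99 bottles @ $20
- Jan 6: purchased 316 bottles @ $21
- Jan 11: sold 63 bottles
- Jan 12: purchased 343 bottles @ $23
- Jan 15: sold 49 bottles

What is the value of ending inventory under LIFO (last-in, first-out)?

Jan 11, 63 sold [LIFO — newest first]: 63 @ $21 = $1,323
Jan 15, 49 sold [LIFO — newest first]: 49 @ $23 = $1,127
Total COGS = $1,323 + $1,127 = $2,450
Ending inventory: 99 @ $20 + 253 @ $21 + 294 @ $23 = $14,055
Check: goods available $16,505 = COGS $2,450 + ending $14,055

Ending inventory = $14,055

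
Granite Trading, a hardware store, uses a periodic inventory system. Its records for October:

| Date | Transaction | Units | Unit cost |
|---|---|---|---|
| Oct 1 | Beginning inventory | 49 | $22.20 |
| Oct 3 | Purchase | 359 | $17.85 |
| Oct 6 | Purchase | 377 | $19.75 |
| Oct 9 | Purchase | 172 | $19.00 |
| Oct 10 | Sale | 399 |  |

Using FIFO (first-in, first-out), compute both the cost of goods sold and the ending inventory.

COGS = $7,335.30; ending inventory = $10,874.40

Oct 10, 399 sold [FIFO — oldest first]: 49 @ $22.20 + 350 @ $17.85 = $7,335.30
Ending inventory: 9 @ $17.85 + 377 @ $19.75 + 172 @ $19.00 = $10,874.40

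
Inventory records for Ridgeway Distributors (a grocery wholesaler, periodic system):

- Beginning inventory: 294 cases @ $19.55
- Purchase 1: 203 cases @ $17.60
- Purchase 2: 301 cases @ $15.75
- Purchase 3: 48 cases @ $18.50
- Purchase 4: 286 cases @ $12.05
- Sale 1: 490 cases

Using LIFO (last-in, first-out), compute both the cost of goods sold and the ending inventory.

Sale 1 (490) [LIFO — newest first]: 286 @ $12.05 + 48 @ $18.50 + 156 @ $15.75 = $6,791.30
Ending inventory: 294 @ $19.55 + 203 @ $17.60 + 145 @ $15.75 = $11,604.25
Check: goods available $18,395.55 = COGS $6,791.30 + ending $11,604.25

COGS = $6,791.30; ending inventory = $11,604.25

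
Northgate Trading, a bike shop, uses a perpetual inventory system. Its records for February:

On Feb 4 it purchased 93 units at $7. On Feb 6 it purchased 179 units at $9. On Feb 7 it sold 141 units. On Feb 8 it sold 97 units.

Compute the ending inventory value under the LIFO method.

Feb 7, 141 sold [LIFO — newest first]: 141 @ $9 = $1,269
Feb 8, 97 sold [LIFO — newest first]: 38 @ $9 + 59 @ $7 = $755
Total COGS = $1,269 + $755 = $2,024
Ending inventory: 34 @ $7 = $238

Ending inventory = $238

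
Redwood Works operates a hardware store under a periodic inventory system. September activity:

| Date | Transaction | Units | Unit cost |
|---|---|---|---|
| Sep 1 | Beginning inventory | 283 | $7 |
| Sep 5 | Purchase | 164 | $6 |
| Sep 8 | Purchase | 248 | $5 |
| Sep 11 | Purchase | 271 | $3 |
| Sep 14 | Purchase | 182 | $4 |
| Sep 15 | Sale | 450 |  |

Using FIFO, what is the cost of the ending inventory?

Sep 15, 450 sold [FIFO — oldest first]: 283 @ $7 + 164 @ $6 + 3 @ $5 = $2,980
Ending inventory: 245 @ $5 + 271 @ $3 + 182 @ $4 = $2,766

Ending inventory = $2,766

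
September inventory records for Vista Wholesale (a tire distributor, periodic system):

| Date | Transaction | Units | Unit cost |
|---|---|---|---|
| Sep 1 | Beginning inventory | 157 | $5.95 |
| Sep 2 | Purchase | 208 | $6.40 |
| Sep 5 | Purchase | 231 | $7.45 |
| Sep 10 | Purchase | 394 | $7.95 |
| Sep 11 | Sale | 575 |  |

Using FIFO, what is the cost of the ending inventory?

Sep 11, 575 sold [FIFO — oldest first]: 157 @ $5.95 + 208 @ $6.40 + 210 @ $7.45 = $3,829.85
Ending inventory: 21 @ $7.45 + 394 @ $7.95 = $3,288.75

Ending inventory = $3,288.75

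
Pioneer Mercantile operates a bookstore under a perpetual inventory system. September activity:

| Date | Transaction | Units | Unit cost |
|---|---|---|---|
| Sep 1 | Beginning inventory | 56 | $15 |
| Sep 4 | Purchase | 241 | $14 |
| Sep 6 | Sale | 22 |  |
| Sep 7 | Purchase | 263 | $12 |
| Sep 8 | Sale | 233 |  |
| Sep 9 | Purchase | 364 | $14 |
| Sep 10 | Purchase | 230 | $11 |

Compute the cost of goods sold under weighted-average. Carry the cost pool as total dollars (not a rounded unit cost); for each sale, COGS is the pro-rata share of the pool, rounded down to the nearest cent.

COGS = $3,368.79

After Sep 1: 56 on hand, pool $840.00 (≈ $15.0000 each)
After Sep 4: 297 on hand, pool $4,214.00 (≈ $14.1886 each)
Sep 6, sell 22: 22/297 × $4,214.00 → $312.14
After Sep 7: 538 on hand, pool $7,057.86 (≈ $13.1187 each)
Sep 8, sell 233: 233/538 × $7,057.86 → $3,056.65
After Sep 9: 669 on hand, pool $9,097.21 (≈ $13.5982 each)
After Sep 10: 899 on hand, pool $11,627.21 (≈ $12.9335 each)
Total COGS = $312.14 + $3,056.65 = $3,368.79
Ending inventory (cost pool remaining) = $11,627.21
Check: goods available $14,996.00 = COGS $3,368.79 + ending $11,627.21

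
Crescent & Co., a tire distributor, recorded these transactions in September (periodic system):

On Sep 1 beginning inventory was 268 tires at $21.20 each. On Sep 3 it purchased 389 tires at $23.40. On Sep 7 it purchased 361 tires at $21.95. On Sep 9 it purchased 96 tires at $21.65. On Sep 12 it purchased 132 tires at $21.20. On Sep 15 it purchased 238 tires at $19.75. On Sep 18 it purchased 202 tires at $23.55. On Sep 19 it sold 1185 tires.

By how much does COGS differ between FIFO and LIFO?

$383.00

FIFO COGS: 268 @ $21.20 + 389 @ $23.40 + 361 @ $21.95 + 96 @ $21.65 + 71 @ $21.20 = $26,291.75
LIFO COGS: 202 @ $23.55 + 238 @ $19.75 + 132 @ $21.20 + 96 @ $21.65 + 361 @ $21.95 + 156 @ $23.40 = $25,908.75
Difference = |$26,291.75 − $25,908.75| = $383.00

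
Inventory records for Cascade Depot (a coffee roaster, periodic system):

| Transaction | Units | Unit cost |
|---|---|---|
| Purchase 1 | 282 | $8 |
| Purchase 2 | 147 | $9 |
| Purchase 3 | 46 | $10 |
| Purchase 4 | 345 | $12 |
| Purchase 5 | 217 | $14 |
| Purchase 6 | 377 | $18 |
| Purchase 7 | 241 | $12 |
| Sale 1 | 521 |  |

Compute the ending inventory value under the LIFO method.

Ending inventory = $12,963

Sale 1 (521) [LIFO — newest first]: 241 @ $12 + 280 @ $18 = $7,932
Ending inventory: 282 @ $8 + 147 @ $9 + 46 @ $10 + 345 @ $12 + 217 @ $14 + 97 @ $18 = $12,963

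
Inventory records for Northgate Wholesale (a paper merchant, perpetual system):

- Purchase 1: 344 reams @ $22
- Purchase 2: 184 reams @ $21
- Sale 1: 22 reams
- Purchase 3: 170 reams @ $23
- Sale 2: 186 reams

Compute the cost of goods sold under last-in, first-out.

COGS = $4,708

Sale 1 (22) [LIFO — newest first]: 22 @ $21 = $462
Sale 2 (186) [LIFO — newest first]: 170 @ $23 + 16 @ $21 = $4,246
Total COGS = $462 + $4,246 = $4,708
Ending inventory: 344 @ $22 + 146 @ $21 = $10,634
Check: goods available $15,342 = COGS $4,708 + ending $10,634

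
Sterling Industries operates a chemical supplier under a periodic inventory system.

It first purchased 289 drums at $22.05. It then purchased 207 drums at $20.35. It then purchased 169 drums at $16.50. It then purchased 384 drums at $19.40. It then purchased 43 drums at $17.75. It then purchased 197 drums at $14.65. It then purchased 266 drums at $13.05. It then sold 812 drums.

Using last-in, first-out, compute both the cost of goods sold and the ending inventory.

COGS = $13,057.00; ending inventory = $14,886.60

Sale 1 (812) [LIFO — newest first]: 266 @ $13.05 + 197 @ $14.65 + 43 @ $17.75 + 306 @ $19.40 = $13,057.00
Ending inventory: 289 @ $22.05 + 207 @ $20.35 + 169 @ $16.50 + 78 @ $19.40 = $14,886.60
Check: goods available $27,943.60 = COGS $13,057.00 + ending $14,886.60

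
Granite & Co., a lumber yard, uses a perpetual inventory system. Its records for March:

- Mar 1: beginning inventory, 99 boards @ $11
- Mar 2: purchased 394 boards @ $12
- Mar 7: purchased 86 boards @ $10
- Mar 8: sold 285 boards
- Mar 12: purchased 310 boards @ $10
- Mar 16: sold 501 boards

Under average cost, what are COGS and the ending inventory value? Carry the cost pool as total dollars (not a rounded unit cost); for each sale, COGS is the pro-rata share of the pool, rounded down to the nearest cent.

After Mar 1: 99 on hand, pool $1,089.00 (≈ $11.0000 each)
After Mar 2: 493 on hand, pool $5,817.00 (≈ $11.7992 each)
After Mar 7: 579 on hand, pool $6,677.00 (≈ $11.5320 each)
Mar 8, sell 285: 285/579 × $6,677.00 → $3,286.60
After Mar 12: 604 on hand, pool $6,490.40 (≈ $10.7457 each)
Mar 16, sell 501: 501/604 × $6,490.40 → $5,383.59
Total COGS = $3,286.60 + $5,383.59 = $8,670.19
Ending inventory (cost pool remaining) = $1,106.81
Check: goods available $9,777.00 = COGS $8,670.19 + ending $1,106.81

COGS = $8,670.19; ending inventory = $1,106.81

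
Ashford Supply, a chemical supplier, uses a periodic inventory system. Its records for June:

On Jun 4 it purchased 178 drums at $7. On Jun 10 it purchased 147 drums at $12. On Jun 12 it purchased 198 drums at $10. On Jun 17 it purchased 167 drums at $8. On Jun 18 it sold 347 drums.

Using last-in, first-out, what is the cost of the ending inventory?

Ending inventory = $3,190

Jun 18, 347 sold [LIFO — newest first]: 167 @ $8 + 180 @ $10 = $3,136
Ending inventory: 178 @ $7 + 147 @ $12 + 18 @ $10 = $3,190
Check: goods available $6,326 = COGS $3,136 + ending $3,190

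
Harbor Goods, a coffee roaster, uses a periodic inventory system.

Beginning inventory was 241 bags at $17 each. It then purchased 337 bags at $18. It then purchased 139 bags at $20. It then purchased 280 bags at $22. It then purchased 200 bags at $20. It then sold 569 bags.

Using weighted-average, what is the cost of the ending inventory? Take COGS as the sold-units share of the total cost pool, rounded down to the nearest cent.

Sale 1, sell 569: 569/1197 × $23,103.00 → $10,982.12
Ending inventory (cost pool remaining) = $12,120.88
Check: goods available $23,103.00 = COGS $10,982.12 + ending $12,120.88

Ending inventory = $12,120.88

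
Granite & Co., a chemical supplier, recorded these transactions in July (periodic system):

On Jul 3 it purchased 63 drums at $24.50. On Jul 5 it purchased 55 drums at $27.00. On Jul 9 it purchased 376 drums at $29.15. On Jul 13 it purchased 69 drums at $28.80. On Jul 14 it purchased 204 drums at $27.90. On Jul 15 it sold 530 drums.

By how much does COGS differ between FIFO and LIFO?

FIFO COGS: 63 @ $24.50 + 55 @ $27.00 + 376 @ $29.15 + 36 @ $28.80 = $15,025.70
LIFO COGS: 204 @ $27.90 + 69 @ $28.80 + 257 @ $29.15 = $15,170.35
Difference = |$15,025.70 − $15,170.35| = $144.65

$144.65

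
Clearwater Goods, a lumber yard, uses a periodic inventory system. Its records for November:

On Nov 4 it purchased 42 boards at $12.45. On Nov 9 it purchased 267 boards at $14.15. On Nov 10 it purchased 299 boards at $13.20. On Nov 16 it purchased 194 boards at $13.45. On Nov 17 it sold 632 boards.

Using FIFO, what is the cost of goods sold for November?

COGS = $8,570.55

Nov 17, 632 sold [FIFO — oldest first]: 42 @ $12.45 + 267 @ $14.15 + 299 @ $13.20 + 24 @ $13.45 = $8,570.55
Ending inventory: 170 @ $13.45 = $2,286.50
Check: goods available $10,857.05 = COGS $8,570.55 + ending $2,286.50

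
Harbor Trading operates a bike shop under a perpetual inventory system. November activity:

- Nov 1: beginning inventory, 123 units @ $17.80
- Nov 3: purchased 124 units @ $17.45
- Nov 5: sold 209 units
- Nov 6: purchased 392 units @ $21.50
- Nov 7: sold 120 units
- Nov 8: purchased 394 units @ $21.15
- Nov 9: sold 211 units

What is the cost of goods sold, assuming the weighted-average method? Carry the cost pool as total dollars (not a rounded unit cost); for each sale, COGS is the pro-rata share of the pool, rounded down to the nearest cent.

After Nov 1: 123 on hand, pool $2,189.40 (≈ $17.8000 each)
After Nov 3: 247 on hand, pool $4,353.20 (≈ $17.6243 each)
Nov 5, sell 209: 209/247 × $4,353.20 → $3,683.47
After Nov 6: 430 on hand, pool $9,097.73 (≈ $21.1575 each)
Nov 7, sell 120: 120/430 × $9,097.73 → $2,538.90
After Nov 8: 704 on hand, pool $14,891.93 (≈ $21.1533 each)
Nov 9, sell 211: 211/704 × $14,891.93 → $4,463.34
Total COGS = $3,683.47 + $2,538.90 + $4,463.34 = $10,685.71
Ending inventory (cost pool remaining) = $10,428.59

COGS = $10,685.71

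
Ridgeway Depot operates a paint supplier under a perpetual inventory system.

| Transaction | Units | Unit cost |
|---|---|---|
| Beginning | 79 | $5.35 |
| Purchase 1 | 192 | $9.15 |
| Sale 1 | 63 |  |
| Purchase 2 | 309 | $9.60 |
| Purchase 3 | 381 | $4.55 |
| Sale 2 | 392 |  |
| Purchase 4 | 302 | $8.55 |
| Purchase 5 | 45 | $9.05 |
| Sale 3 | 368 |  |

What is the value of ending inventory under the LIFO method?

Sale 1 (63) [LIFO — newest first]: 63 @ $9.15 = $576.45
Sale 2 (392) [LIFO — newest first]: 381 @ $4.55 + 11 @ $9.60 = $1,839.15
Sale 3 (368) [LIFO — newest first]: 45 @ $9.05 + 302 @ $8.55 + 21 @ $9.60 = $3,190.95
Total COGS = $576.45 + $1,839.15 + $3,190.95 = $5,606.55
Ending inventory: 79 @ $5.35 + 129 @ $9.15 + 277 @ $9.60 = $4,262.20

Ending inventory = $4,262.20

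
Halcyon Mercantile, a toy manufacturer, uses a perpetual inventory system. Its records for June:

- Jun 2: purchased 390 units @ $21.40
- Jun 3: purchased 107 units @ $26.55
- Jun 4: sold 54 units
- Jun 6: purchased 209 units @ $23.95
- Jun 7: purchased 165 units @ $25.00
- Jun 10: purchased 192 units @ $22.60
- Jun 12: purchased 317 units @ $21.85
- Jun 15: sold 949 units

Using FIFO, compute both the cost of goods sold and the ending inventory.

Jun 4, 54 sold [FIFO — oldest first]: 54 @ $21.40 = $1,155.60
Jun 15, 949 sold [FIFO — oldest first]: 336 @ $21.40 + 107 @ $26.55 + 209 @ $23.95 + 165 @ $25.00 + 132 @ $22.60 = $22,145.00
Total COGS = $1,155.60 + $22,145.00 = $23,300.60
Ending inventory: 60 @ $22.60 + 317 @ $21.85 = $8,282.45
Check: goods available $31,583.05 = COGS $23,300.60 + ending $8,282.45

COGS = $23,300.60; ending inventory = $8,282.45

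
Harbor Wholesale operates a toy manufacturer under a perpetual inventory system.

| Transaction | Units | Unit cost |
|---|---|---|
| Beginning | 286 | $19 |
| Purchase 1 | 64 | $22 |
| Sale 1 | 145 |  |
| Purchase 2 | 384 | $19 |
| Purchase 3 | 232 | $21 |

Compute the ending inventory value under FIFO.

Sale 1 (145) [FIFO — oldest first]: 145 @ $19 = $2,755
Ending inventory: 141 @ $19 + 64 @ $22 + 384 @ $19 + 232 @ $21 = $16,255
Check: goods available $19,010 = COGS $2,755 + ending $16,255

Ending inventory = $16,255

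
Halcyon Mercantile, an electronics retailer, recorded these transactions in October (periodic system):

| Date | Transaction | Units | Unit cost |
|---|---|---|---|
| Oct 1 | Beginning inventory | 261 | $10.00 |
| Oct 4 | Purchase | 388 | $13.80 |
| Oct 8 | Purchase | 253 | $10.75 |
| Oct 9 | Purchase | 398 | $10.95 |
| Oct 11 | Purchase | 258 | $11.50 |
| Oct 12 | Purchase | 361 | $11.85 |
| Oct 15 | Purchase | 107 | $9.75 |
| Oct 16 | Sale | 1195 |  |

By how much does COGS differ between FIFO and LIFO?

FIFO COGS: 261 @ $10.00 + 388 @ $13.80 + 253 @ $10.75 + 293 @ $10.95 = $13,892.50
LIFO COGS: 107 @ $9.75 + 361 @ $11.85 + 258 @ $11.50 + 398 @ $10.95 + 71 @ $10.75 = $13,409.45
Difference = |$13,892.50 − $13,409.45| = $483.05

$483.05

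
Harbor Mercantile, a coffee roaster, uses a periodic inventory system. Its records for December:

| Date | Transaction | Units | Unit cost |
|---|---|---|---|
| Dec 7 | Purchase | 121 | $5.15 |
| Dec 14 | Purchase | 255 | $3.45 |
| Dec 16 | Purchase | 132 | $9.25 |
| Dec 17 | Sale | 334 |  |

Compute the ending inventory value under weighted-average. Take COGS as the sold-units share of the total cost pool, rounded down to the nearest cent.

Ending inventory = $932.99

Dec 17, sell 334: 334/508 × $2,723.90 → $1,790.91
Ending inventory (cost pool remaining) = $932.99
Check: goods available $2,723.90 = COGS $1,790.91 + ending $932.99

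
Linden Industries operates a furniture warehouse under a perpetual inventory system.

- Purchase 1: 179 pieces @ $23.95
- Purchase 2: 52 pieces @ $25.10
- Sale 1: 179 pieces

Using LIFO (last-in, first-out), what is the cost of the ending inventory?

Sale 1 (179) [LIFO — newest first]: 52 @ $25.10 + 127 @ $23.95 = $4,346.85
Ending inventory: 52 @ $23.95 = $1,245.40
Check: goods available $5,592.25 = COGS $4,346.85 + ending $1,245.40

Ending inventory = $1,245.40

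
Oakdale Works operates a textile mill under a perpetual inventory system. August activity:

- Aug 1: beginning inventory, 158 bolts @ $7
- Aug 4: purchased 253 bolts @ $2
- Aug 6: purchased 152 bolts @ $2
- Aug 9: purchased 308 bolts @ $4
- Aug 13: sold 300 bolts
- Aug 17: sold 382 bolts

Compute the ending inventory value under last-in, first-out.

Ending inventory = $1,168

Aug 13, 300 sold [LIFO — newest first]: 300 @ $4 = $1,200
Aug 17, 382 sold [LIFO — newest first]: 8 @ $4 + 152 @ $2 + 222 @ $2 = $780
Total COGS = $1,200 + $780 = $1,980
Ending inventory: 158 @ $7 + 31 @ $2 = $1,168
Check: goods available $3,148 = COGS $1,980 + ending $1,168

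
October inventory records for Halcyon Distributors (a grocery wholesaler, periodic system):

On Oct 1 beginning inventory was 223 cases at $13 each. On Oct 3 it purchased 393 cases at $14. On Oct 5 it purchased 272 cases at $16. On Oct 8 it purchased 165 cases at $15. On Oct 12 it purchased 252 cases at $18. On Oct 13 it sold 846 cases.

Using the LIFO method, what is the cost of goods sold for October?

Oct 13, 846 sold [LIFO — newest first]: 252 @ $18 + 165 @ $15 + 272 @ $16 + 157 @ $14 = $13,561
Ending inventory: 223 @ $13 + 236 @ $14 = $6,203
Check: goods available $19,764 = COGS $13,561 + ending $6,203

COGS = $13,561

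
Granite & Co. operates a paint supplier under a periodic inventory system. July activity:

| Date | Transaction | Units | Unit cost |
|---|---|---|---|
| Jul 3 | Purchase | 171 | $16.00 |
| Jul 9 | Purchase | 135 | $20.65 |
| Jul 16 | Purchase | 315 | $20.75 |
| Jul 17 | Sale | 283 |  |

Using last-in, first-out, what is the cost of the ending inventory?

Jul 17, 283 sold [LIFO — newest first]: 283 @ $20.75 = $5,872.25
Ending inventory: 171 @ $16.00 + 135 @ $20.65 + 32 @ $20.75 = $6,187.75
Check: goods available $12,060.00 = COGS $5,872.25 + ending $6,187.75

Ending inventory = $6,187.75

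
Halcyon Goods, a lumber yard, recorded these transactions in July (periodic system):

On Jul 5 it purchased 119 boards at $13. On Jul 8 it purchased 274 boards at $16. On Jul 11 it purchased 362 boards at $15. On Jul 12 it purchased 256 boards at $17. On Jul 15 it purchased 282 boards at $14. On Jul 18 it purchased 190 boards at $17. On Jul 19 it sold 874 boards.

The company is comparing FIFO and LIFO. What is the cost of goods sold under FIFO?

COGS = $13,384

FIFO COGS: 119 @ $13 + 274 @ $16 + 362 @ $15 + 119 @ $17 = $13,384
LIFO COGS: 190 @ $17 + 282 @ $14 + 256 @ $17 + 146 @ $15 = $13,720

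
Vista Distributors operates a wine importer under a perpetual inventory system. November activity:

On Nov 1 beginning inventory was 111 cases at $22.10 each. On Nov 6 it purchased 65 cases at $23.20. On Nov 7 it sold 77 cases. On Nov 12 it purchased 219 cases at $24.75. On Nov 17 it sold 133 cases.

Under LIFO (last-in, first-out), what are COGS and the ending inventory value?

Nov 7, 77 sold [LIFO — newest first]: 65 @ $23.20 + 12 @ $22.10 = $1,773.20
Nov 17, 133 sold [LIFO — newest first]: 133 @ $24.75 = $3,291.75
Total COGS = $1,773.20 + $3,291.75 = $5,064.95
Ending inventory: 99 @ $22.10 + 86 @ $24.75 = $4,316.40

COGS = $5,064.95; ending inventory = $4,316.40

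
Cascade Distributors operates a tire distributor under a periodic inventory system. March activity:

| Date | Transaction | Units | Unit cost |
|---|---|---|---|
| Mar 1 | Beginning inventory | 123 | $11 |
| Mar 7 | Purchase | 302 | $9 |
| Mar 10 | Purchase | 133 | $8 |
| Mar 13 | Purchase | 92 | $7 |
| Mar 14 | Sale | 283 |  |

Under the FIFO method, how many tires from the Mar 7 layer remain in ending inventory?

Mar 14, 283 sold [FIFO — oldest first]: 123 @ $11 + 160 @ $9 = $2,793
Ending inventory: 142 @ $9 + 133 @ $8 + 92 @ $7 = $2,986
Check: goods available $5,779 = COGS $2,793 + ending $2,986

142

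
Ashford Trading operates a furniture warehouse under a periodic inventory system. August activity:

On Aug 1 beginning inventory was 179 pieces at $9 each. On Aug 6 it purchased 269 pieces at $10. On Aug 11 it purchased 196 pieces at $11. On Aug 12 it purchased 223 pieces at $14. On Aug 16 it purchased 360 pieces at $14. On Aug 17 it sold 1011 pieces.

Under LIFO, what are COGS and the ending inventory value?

COGS = $12,638; ending inventory = $1,981

Aug 17, 1011 sold [LIFO — newest first]: 360 @ $14 + 223 @ $14 + 196 @ $11 + 232 @ $10 = $12,638
Ending inventory: 179 @ $9 + 37 @ $10 = $1,981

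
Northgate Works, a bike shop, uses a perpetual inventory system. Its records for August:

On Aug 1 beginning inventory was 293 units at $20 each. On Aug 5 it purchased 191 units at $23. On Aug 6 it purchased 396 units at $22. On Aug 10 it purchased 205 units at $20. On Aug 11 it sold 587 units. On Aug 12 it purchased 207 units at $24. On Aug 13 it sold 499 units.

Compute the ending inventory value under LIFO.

Ending inventory = $4,120

Aug 11, 587 sold [LIFO — newest first]: 205 @ $20 + 382 @ $22 = $12,504
Aug 13, 499 sold [LIFO — newest first]: 207 @ $24 + 14 @ $22 + 191 @ $23 + 87 @ $20 = $11,409
Total COGS = $12,504 + $11,409 = $23,913
Ending inventory: 206 @ $20 = $4,120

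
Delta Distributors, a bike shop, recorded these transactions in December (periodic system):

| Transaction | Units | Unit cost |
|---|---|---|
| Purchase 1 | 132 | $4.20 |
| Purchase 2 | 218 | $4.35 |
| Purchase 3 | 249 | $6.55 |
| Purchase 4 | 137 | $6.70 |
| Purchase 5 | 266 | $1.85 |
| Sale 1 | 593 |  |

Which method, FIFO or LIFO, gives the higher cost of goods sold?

FIFO

FIFO COGS: 132 @ $4.20 + 218 @ $4.35 + 243 @ $6.55 = $3,094.35
LIFO COGS: 266 @ $1.85 + 137 @ $6.70 + 190 @ $6.55 = $2,654.50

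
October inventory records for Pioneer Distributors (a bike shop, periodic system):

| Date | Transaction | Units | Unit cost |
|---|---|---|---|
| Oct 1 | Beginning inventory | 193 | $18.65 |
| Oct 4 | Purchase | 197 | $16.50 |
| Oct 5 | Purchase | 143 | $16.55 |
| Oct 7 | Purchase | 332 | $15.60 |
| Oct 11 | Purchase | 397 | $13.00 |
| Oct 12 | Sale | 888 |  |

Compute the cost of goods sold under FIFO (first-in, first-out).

Oct 12, 888 sold [FIFO — oldest first]: 193 @ $18.65 + 197 @ $16.50 + 143 @ $16.55 + 332 @ $15.60 + 23 @ $13.00 = $14,694.80
Ending inventory: 374 @ $13.00 = $4,862.00

COGS = $14,694.80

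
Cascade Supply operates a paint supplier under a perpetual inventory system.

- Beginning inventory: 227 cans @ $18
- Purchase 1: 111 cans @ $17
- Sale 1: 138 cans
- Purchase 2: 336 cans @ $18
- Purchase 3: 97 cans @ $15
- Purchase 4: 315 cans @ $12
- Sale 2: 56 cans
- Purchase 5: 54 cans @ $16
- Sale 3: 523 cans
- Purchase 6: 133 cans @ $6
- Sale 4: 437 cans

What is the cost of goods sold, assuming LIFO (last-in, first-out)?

Sale 1 (138) [LIFO — newest first]: 111 @ $17 + 27 @ $18 = $2,373
Sale 2 (56) [LIFO — newest first]: 56 @ $12 = $672
Sale 3 (523) [LIFO — newest first]: 54 @ $16 + 259 @ $12 + 97 @ $15 + 113 @ $18 = $7,461
Sale 4 (437) [LIFO — newest first]: 133 @ $6 + 223 @ $18 + 81 @ $18 = $6,270
Total COGS = $2,373 + $672 + $7,461 + $6,270 = $16,776
Ending inventory: 119 @ $18 = $2,142

COGS = $16,776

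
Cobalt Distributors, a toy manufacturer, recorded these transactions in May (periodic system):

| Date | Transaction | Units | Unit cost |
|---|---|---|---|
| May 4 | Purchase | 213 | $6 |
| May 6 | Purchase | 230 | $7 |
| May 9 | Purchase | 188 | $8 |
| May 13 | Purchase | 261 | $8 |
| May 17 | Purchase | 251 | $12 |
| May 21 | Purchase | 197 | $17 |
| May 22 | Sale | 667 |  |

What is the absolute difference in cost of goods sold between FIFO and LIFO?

FIFO COGS: 213 @ $6 + 230 @ $7 + 188 @ $8 + 36 @ $8 = $4,680
LIFO COGS: 197 @ $17 + 251 @ $12 + 219 @ $8 = $8,113
Difference = |$4,680 − $8,113| = $3,433

$3,433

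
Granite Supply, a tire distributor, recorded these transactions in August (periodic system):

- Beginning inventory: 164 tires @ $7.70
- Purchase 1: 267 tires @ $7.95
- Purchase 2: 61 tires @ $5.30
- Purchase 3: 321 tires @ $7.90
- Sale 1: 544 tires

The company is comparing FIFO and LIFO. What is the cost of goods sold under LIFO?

FIFO COGS: 164 @ $7.70 + 267 @ $7.95 + 61 @ $5.30 + 52 @ $7.90 = $4,119.55
LIFO COGS: 321 @ $7.90 + 61 @ $5.30 + 162 @ $7.95 = $4,147.10

COGS = $4,147.10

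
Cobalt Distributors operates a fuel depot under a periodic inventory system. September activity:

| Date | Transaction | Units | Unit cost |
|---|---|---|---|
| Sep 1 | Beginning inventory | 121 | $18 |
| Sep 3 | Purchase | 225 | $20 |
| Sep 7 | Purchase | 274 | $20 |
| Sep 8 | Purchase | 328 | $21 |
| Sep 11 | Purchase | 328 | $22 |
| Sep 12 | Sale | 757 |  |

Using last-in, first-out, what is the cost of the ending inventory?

Sep 12, 757 sold [LIFO — newest first]: 328 @ $22 + 328 @ $21 + 101 @ $20 = $16,124
Ending inventory: 121 @ $18 + 225 @ $20 + 173 @ $20 = $10,138
Check: goods available $26,262 = COGS $16,124 + ending $10,138

Ending inventory = $10,138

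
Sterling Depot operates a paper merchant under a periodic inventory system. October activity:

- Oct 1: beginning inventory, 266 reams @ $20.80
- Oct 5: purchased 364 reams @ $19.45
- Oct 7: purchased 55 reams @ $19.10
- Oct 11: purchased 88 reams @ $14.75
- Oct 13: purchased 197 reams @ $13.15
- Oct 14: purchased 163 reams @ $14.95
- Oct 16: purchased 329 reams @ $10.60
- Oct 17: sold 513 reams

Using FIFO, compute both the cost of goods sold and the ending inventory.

Oct 17, 513 sold [FIFO — oldest first]: 266 @ $20.80 + 247 @ $19.45 = $10,336.95
Ending inventory: 117 @ $19.45 + 55 @ $19.10 + 88 @ $14.75 + 197 @ $13.15 + 163 @ $14.95 + 329 @ $10.60 = $13,138.95

COGS = $10,336.95; ending inventory = $13,138.95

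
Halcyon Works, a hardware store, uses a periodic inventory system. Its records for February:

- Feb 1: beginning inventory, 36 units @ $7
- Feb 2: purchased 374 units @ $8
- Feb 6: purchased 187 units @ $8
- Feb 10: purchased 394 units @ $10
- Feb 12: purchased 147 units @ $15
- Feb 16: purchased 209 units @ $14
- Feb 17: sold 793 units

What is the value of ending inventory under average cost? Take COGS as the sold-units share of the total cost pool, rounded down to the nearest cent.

Feb 17, sell 793: 793/1347 × $13,811.00 → $8,130.75
Ending inventory (cost pool remaining) = $5,680.25

Ending inventory = $5,680.25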